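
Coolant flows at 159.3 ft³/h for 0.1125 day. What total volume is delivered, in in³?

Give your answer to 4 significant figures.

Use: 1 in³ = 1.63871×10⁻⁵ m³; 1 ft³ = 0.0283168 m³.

7.432×10⁵ in³

159.3 ft³/h → 0.00125302 m³/s
0.1125 day → 9720 s
V = Q × t = 0.00125302 × 9720 = 12.1794 m³
In in³: 12.1794 / 1.63871×10⁻⁵ = 743231 in³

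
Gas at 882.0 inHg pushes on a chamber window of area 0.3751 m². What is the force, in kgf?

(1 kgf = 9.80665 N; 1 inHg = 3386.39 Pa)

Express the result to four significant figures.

1.142×10⁵ kgf

882.0 inHg × 3386.39 = 2.9868×10⁶ Pa
F = P × A = 2.9868×10⁶ Pa × 0.3751 m² = 1.12035×10⁶ N
1.12035×10⁶ N ÷ (9.80665 N/kgf) = 114244 kgf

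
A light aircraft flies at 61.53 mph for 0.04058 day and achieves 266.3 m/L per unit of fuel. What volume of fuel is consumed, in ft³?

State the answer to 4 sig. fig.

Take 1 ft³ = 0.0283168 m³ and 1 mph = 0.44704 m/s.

61.53 mph → 27.5064 m/s
0.04058 day → 3506.11 s
d = v × t = 27.5064 × 3506.11 = 96440.5 m
266.3 m/L → 266300 m/m³
V = d / (distance per unit fuel) = 96440.5 / 266300 = 0.36215 m³
In ft³: 0.36215 / 0.0283168 = 12.7892 ft³

12.79 ft³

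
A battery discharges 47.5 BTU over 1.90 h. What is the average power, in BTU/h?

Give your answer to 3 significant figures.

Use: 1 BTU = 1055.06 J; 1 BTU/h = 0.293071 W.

47.5 BTU × 1055.06 = 50115.4 J
1.90 h × 3600 = 6840 s
P = E / t = 50115.4 J / 6840 s = 7.32681 W
7.32681 W ÷ (0.293071 W/BTU/h) = 25.0001 BTU/h

25.0 BTU/h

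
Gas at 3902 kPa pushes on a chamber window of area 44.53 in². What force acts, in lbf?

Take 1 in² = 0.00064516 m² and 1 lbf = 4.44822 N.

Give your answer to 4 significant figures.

3902 kPa × 1000 = 3.902×10⁶ Pa
44.53 in² × 0.00064516 = 0.028729 m²
F = P × A = 3.902×10⁶ Pa × 0.028729 m² = 112101 N
112101 N ÷ (4.44822 N/lbf) = 25201.3 lbf

2.520×10⁴ lbf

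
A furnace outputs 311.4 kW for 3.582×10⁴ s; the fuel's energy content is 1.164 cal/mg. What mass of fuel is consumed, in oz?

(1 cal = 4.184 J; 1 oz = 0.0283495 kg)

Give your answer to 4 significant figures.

311.4 kW → 311400 W
E = P × t = 311400 × 35820 = 1.11543×10¹⁰ J
1.164 cal/mg → 4.87018×10⁶ J/kg
m = E / e_s = 1.11543×10¹⁰ / 4.87018×10⁶ = 2290.33 kg
In oz: 2290.33 / 0.0283495 = 80789.1 oz

8.079×10⁴ oz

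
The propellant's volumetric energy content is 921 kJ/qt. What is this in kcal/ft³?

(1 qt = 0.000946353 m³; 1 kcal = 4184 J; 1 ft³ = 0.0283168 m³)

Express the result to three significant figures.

921 kJ/qt × 1000 J/kJ ÷ 0.000946353 m³/qt = 9.7321×10⁸ J/m³
9.7321×10⁸ J/m³ ÷ 4184 J/kcal × 0.0283168 m³/ft³ = 6586.57 kcal/ft³

6590 kcal/ft³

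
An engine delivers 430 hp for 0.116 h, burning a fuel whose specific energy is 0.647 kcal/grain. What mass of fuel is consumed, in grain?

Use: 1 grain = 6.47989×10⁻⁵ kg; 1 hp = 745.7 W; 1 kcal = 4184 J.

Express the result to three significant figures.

430 hp → 320651 W
0.116 h → 417.6 s
E = P × t = 320651 × 417.6 = 1.33904×10⁸ J
0.647 kcal/grain → 4.17761×10⁷ J/kg
m = E / e_s = 1.33904×10⁸ / 4.17761×10⁷ = 3.20528 kg
In grain: 3.20528 / 6.47989×10⁻⁵ = 49465 grain

4.95×10⁴ grain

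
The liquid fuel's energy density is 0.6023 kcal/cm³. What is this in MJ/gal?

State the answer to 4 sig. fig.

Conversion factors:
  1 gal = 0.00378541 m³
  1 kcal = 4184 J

0.6023 kcal/cm³ × 4184 J/kcal ÷ 10⁻⁶ m³/cm³ = 2.52002×10⁹ J/m³
2.52002×10⁹ J/m³ ÷ 1000000 J/MJ × 0.00378541 m³/gal = 9.53931 MJ/gal

9.539 MJ/gal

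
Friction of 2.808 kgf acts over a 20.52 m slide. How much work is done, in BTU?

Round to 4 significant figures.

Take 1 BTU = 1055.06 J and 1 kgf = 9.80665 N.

2.808 kgf × 9.80665 → 27.5371 N
W = F × d = 27.5371 N × 20.52 m = 565.061 J
565.061 J ÷ (1055.06 J/BTU) = 0.535572 BTU

0.5356 BTU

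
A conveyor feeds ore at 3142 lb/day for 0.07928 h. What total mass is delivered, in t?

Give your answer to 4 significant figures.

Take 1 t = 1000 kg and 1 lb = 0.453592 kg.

3142 lb/day → 0.0164952 kg/s
0.07928 h → 285.408 s
m = ṁ × t = 0.0164952 × 285.408 = 4.70786 kg
In t: 4.70786 / 1000 = 0.00470786 t

0.004708 t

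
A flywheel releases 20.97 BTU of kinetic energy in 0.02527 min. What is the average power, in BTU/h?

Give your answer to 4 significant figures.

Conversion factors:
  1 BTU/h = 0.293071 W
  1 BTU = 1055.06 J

4.979×10⁴ BTU/h

20.97 BTU × 1055.06 → 22124.6 J
0.02527 min × 60 → 1.5162 s
P = E / t = 22124.6 J / 1.5162 s = 14592.1 W
14592.1 W ÷ (0.293071 W/BTU/h) = 49790.3 BTU/h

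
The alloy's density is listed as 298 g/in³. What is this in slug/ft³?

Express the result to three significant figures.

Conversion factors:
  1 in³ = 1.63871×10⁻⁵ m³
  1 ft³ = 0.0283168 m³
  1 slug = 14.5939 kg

298 g/in³ × 0.001 kg/g ÷ 1.63871×10⁻⁵ m³/in³ = 18185 kg/m³
18185 kg/m³ ÷ 14.5939 kg/slug × 0.0283168 m³/ft³ = 35.2847 slug/ft³

35.3 slug/ft³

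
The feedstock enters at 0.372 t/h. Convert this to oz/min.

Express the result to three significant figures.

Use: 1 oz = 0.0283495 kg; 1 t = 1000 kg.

219 oz/min

0.372 t/h × 1000 kg/t ÷ 3600 s/h = 0.103333 kg/s
0.103333 kg/s ÷ 0.0283495 kg/oz × 60 s/min = 218.698 oz/min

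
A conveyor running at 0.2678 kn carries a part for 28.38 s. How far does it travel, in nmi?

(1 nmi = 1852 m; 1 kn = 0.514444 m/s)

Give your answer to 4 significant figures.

0.2678 kn × 0.514444 = 0.137768 m/s
d = v × t = 0.137768 m/s × 28.38 s = 3.90986 m
3.90986 m ÷ (1852 m/nmi) = 0.00211116 nmi

0.002111 nmi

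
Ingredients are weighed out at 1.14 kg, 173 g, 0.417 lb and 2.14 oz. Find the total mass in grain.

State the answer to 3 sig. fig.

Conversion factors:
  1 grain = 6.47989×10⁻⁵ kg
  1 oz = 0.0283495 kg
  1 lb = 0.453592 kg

1.14 kg (already kg)
173 g × 0.001 = 0.173 kg
0.417 lb × 0.453592 = 0.189148 kg
2.14 oz × 0.0283495 = 0.0606679 kg
Total: 1.14 + 0.173 + 0.189148 + 0.0606679 = 1.56282 kg
In grain: 1.56282 / 6.47989×10⁻⁵ = 24118 grain

2.41×10⁴ grain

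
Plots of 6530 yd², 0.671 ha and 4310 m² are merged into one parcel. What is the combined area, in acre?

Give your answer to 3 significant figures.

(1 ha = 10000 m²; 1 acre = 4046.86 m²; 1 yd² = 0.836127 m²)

4.07 acre

6530 yd² × 0.836127 = 5459.91 m²
0.671 ha × 10000 = 6710 m²
4310 m² (already m²)
Combined: 5459.91 + 6710 + 4310 = 16479.9 m²
In acre: 16479.9 / 4046.86 = 4.07227 acre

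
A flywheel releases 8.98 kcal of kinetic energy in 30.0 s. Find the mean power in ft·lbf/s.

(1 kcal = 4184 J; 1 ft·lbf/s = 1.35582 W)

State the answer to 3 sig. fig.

924 ft·lbf/s

8.98 kcal × 4184 = 37572.3 J
P = E / t = 37572.3 J / 30 s = 1252.41 W
1252.41 W ÷ (1.35582 W/ft·lbf/s) = 923.729 ft·lbf/s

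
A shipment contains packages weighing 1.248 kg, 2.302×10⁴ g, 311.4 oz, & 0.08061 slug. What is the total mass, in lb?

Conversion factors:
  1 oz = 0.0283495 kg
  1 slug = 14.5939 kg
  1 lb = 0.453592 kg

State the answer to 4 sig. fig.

75.56 lb

1.248 kg (already kg)
2.302×10⁴ g × 0.001 = 23.02 kg
311.4 oz × 0.0283495 = 8.82803 kg
0.08061 slug × 14.5939 = 1.17641 kg
Sum: 1.248 + 23.02 + 8.82803 + 1.17641 = 34.2724 kg
In lb: 34.2724 / 0.453592 = 75.5578 lb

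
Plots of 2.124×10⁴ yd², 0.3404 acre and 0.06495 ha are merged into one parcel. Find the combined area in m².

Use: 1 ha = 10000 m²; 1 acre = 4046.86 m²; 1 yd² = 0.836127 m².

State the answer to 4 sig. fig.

2.124×10⁴ yd² × 0.836127 = 17759.3 m²
0.3404 acre × 4046.86 = 1377.55 m²
0.06495 ha × 10000 = 649.5 m²
Total: 17759.3 + 1377.55 + 649.5 = 19786.4 m²

1.979×10⁴ m²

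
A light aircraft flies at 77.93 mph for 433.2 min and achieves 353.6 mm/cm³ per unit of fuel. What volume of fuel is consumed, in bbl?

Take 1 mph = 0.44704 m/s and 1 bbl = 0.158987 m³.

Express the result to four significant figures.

16.11 bbl

77.93 mph → 34.8378 m/s
433.2 min → 25992 s
d = v × t = 34.8378 × 25992 = 905504 m
353.6 mm/cm³ → 353600 m/m³
V = d / (distance per unit fuel) = 905504 / 353600 = 2.56081 m³
In bbl: 2.56081 / 0.158987 = 16.107 bbl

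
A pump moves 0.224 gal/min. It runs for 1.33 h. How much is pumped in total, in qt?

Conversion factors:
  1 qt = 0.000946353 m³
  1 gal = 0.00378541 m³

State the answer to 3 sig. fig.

71.5 qt

0.224 gal/min → 1.41322×10⁻⁵ m³/s
1.33 h → 4788 s
V = Q × t = 1.41322×10⁻⁵ × 4788 = 0.067665 m³
In qt: 0.067665 / 0.000946353 = 71.5008 qt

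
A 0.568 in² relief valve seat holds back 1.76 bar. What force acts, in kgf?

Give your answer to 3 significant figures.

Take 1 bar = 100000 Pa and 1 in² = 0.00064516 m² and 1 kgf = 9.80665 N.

6.58 kgf

1.76 bar × 100000 → 176000 Pa
0.568 in² × 0.00064516 → 3.66451×10⁻⁴ m²
F = P × A = 176000 Pa × 3.66451×10⁻⁴ m² = 64.4954 N
64.4954 N ÷ (9.80665 N/kgf) = 6.5767 kgf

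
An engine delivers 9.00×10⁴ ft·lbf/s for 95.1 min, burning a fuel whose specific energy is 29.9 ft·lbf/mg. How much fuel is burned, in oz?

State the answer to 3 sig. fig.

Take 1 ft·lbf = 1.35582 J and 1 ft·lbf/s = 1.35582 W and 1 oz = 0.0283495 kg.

9.00×10⁴ ft·lbf/s → 122024 W
95.1 min → 5706 s
E = P × t = 122024 × 5706 = 6.96269×10⁸ J
29.9 ft·lbf/mg → 4.0539×10⁷ J/kg
m = E / e_s = 6.96269×10⁸ / 4.0539×10⁷ = 17.1753 kg
In oz: 17.1753 / 0.0283495 = 605.841 oz

606 oz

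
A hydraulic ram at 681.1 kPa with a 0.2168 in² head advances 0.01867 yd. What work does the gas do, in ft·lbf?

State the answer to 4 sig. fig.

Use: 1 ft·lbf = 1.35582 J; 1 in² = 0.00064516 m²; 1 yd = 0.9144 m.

1.200 ft·lbf

681.1 kPa → 681100 Pa
0.2168 in² → 1.39871×10⁻⁴ m²
F = P × A = 681100 × 1.39871×10⁻⁴ = 95.2661 N
0.01867 yd → 0.0170718 m
W = F × d = 95.2661 × 0.0170718 = 1.62636 J
In ft·lbf: 1.62636 / 1.35582 = 1.19954 ft·lbf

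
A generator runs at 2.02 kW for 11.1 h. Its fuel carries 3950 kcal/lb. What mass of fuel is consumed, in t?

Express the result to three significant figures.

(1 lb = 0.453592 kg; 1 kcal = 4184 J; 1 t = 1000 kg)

2.02 kW → 2020 W
11.1 h → 39960 s
E = P × t = 2020 × 39960 = 8.07192×10⁷ J
3950 kcal/lb → 3.64354×10⁷ J/kg
m = E / e_s = 8.07192×10⁷ / 3.64354×10⁷ = 2.21541 kg
In t: 2.21541 / 1000 = 0.00221541 t

0.00222 t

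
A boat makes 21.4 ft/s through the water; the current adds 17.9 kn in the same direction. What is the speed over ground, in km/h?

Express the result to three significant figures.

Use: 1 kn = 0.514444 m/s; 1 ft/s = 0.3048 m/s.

21.4 ft/s × 0.3048 → 6.52272 m/s
17.9 kn × 0.514444 → 9.20855 m/s
Combined: 6.52272 + 9.20855 = 15.7313 m/s
In km/h: 15.7313 / (1/3.6) = 56.6327 km/h

56.6 km/h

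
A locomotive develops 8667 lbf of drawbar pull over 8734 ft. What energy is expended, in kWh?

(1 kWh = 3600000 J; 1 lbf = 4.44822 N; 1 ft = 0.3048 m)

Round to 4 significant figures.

28.51 kWh

8667 lbf × 4.44822 = 38552.7 N
8734 ft × 0.3048 = 2662.12 m
W = F × d = 38552.7 N × 2662.12 m = 1.02632×10⁸ J
1.02632×10⁸ J ÷ (3600000 J/kWh) = 28.5089 kWh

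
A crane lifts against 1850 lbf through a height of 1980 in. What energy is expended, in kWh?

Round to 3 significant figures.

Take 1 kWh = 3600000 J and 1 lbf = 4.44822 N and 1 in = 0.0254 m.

0.115 kWh

1850 lbf × 4.44822 = 8229.21 N
1980 in × 0.0254 = 50.292 m
W = F × d = 8229.21 N × 50.292 m = 413863 J
413863 J ÷ (3600000 J/kWh) = 0.114962 kWh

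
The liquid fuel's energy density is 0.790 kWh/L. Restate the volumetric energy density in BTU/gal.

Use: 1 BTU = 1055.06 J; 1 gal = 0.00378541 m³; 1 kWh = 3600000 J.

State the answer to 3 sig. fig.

0.790 kWh/L × 3600000 J/kWh ÷ 0.001 m³/L = 2.844×10⁹ J/m³
2.844×10⁹ J/m³ ÷ 1055.06 J/BTU × 0.00378541 m³/gal = 10203.9 BTU/gal

1.02×10⁴ BTU/gal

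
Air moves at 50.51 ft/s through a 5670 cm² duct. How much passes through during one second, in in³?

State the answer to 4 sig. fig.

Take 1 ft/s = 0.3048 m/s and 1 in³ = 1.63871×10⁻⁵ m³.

50.51 ft/s × 0.3048 = 15.3954 m/s
5670 cm² × 0.0001 = 0.567 m²
V = v × A × t = 15.3954 m/s × 0.567 m² × 1 s = 8.72919 m³
8.72919 m³ ÷ (1.63871×10⁻⁵ m³/in³) = 532687 in³

5.327×10⁵ in³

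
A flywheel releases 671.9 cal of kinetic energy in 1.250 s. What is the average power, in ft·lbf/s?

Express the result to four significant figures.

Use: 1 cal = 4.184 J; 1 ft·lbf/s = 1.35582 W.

1659 ft·lbf/s

671.9 cal × 4.184 = 2811.23 J
P = E / t = 2811.23 J / 1.25 s = 2248.98 W
2248.98 W ÷ (1.35582 W/ft·lbf/s) = 1658.76 ft·lbf/s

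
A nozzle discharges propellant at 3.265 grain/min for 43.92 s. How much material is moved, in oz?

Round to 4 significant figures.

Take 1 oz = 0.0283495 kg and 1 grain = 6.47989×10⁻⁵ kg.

3.265 grain/min → 3.52614×10⁻⁶ kg/s
m = ṁ × t = 3.52614×10⁻⁶ × 43.92 = 1.54868×10⁻⁴ kg
In oz: 1.54868×10⁻⁴ / 0.0283495 = 0.00546281 oz

0.005463 oz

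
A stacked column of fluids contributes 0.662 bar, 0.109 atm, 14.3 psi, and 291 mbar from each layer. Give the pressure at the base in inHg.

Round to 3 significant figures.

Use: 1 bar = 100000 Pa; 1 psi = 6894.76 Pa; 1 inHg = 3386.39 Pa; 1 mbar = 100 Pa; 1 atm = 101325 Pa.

0.662 bar × 100000 = 66200 Pa
0.109 atm × 101325 = 11044.4 Pa
14.3 psi × 6894.76 = 98595.1 Pa
291 mbar × 100 = 29100 Pa
Total: 66200 + 11044.4 + 98595.1 + 29100 = 204940 Pa
In inHg: 204940 / 3386.39 = 60.5187 inHg

60.5 inHg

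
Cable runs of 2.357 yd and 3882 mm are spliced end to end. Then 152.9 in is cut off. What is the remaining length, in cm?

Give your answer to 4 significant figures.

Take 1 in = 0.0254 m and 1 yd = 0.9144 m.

2.357 yd × 0.9144 → 2.15524 m
3882 mm × 0.001 → 3.882 m
152.9 in × 0.0254 → 3.88366 m
Net: 2.15524 + 3.882 − 3.88366 = 2.15358 m
In cm: 2.15358 / 0.01 = 215.358 cm

215.4 cm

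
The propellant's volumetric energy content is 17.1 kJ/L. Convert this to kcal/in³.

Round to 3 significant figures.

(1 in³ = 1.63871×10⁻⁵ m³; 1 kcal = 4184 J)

0.0670 kcal/in³

17.1 kJ/L × 1000 J/kJ ÷ 0.001 m³/L = 1.71×10⁷ J/m³
1.71×10⁷ J/m³ ÷ 4184 J/kcal × 1.63871×10⁻⁵ m³/in³ = 0.066974 kcal/in³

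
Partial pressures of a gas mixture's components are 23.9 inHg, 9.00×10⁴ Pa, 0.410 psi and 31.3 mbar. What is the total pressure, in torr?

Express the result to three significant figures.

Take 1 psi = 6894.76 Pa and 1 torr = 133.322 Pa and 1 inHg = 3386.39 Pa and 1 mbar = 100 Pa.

23.9 inHg × 3386.39 → 80934.7 Pa
9.00×10⁴ Pa (already Pa)
0.410 psi × 6894.76 → 2826.85 Pa
31.3 mbar × 100 → 3130 Pa
Combined: 80934.7 + 90000 + 2826.85 + 3130 = 176892 Pa
In torr: 176892 / 133.322 = 1326.8 torr

1330 torr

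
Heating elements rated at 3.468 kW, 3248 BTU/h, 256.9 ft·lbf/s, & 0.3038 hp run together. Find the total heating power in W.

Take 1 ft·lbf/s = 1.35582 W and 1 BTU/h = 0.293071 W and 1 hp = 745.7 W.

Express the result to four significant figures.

3.468 kW × 1000 = 3468 W
3248 BTU/h × 0.293071 = 951.895 W
256.9 ft·lbf/s × 1.35582 = 348.31 W
0.3038 hp × 745.7 = 226.544 W
Total: 3468 + 951.895 + 348.31 + 226.544 = 4994.75 W

4995 W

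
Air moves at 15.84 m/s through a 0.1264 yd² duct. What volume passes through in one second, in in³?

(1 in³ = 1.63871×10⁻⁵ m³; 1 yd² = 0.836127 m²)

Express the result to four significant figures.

0.1264 yd² × 0.836127 → 0.105686 m²
V = v × A × t = 15.84 m/s × 0.105686 m² × 1 s = 1.67407 m³
1.67407 m³ ÷ (1.63871×10⁻⁵ m³/in³) = 102158 in³

1.022×10⁵ in³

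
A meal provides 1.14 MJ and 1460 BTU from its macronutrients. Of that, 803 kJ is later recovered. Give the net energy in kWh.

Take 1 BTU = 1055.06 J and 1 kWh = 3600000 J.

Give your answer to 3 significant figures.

1.14 MJ × 1000000 → 1.14×10⁶ J
1460 BTU × 1055.06 → 1.54039×10⁶ J
803 kJ × 1000 → 803000 J
Net: 1.14×10⁶ + 1.54039×10⁶ − 803000 = 1.87739×10⁶ J
In kWh: 1.87739×10⁶ / 3600000 = 0.521497 kWh

0.521 kWh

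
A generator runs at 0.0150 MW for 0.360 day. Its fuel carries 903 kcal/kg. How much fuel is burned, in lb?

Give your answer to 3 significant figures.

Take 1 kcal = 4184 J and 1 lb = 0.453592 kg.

0.0150 MW → 15000 W
0.360 day → 31104 s
E = P × t = 15000 × 31104 = 4.6656×10⁸ J
903 kcal/kg → 3.77815×10⁶ J/kg
m = E / e_s = 4.6656×10⁸ / 3.77815×10⁶ = 123.489 kg
In lb: 123.489 / 0.453592 = 272.247 lb

272 lb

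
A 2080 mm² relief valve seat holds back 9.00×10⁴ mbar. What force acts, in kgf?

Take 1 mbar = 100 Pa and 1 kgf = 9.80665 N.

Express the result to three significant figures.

9.00×10⁴ mbar × 100 = 9×10⁶ Pa
2080 mm² × 10⁻⁶ = 0.00208 m²
F = P × A = 9×10⁶ Pa × 0.00208 m² = 18720 N
18720 N ÷ (9.80665 N/kgf) = 1908.91 kgf

1910 kgf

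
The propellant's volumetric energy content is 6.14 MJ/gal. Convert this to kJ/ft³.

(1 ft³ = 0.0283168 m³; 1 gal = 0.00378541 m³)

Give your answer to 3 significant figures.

6.14 MJ/gal × 1000000 J/MJ ÷ 0.00378541 m³/gal = 1.62202×10⁹ J/m³
1.62202×10⁹ J/m³ ÷ 1000 J/kJ × 0.0283168 m³/ft³ = 45930.4 kJ/ft³

4.59×10⁴ kJ/ft³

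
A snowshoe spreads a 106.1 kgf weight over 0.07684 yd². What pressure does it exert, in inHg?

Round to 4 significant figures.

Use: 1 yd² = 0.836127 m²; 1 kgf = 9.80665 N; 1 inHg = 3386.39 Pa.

4.782 inHg

106.1 kgf × 9.80665 → 1040.49 N
0.07684 yd² × 0.836127 → 0.064248 m²
P = F / A = 1040.49 N / 0.064248 m² = 16194.9 Pa
16194.9 Pa ÷ (3386.39 Pa/inHg) = 4.78235 inHg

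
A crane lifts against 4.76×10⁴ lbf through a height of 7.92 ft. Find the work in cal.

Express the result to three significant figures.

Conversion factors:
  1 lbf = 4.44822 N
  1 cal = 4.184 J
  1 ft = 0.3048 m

4.76×10⁴ lbf × 4.44822 = 211735 N
7.92 ft × 0.3048 = 2.41402 m
W = F × d = 211735 N × 2.41402 m = 511133 J
511133 J ÷ (4.184 J/cal) = 122164 cal

1.22×10⁵ cal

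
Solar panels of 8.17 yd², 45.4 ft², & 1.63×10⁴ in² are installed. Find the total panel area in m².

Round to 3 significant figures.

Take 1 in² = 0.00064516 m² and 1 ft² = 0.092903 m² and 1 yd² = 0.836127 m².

21.6 m²

8.17 yd² × 0.836127 = 6.83116 m²
45.4 ft² × 0.092903 = 4.2178 m²
1.63×10⁴ in² × 0.00064516 = 10.5161 m²
Sum: 6.83116 + 4.2178 + 10.5161 = 21.5651 m²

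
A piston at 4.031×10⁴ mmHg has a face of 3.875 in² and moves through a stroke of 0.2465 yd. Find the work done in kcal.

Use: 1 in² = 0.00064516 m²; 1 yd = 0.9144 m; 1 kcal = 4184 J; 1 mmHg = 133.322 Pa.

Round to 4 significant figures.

0.7238 kcal

4.031×10⁴ mmHg → 5.37421×10⁶ Pa
3.875 in² → 0.0025 m²
F = P × A = 5.37421×10⁶ × 0.0025 = 13435.5 N
0.2465 yd → 0.2254 m
W = F × d = 13435.5 × 0.2254 = 3028.36 J
In kcal: 3028.36 / 4184 = 0.723795 kcal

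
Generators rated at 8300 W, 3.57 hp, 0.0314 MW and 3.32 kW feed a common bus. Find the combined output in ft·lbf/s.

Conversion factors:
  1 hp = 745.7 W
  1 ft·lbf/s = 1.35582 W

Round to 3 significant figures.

3.37×10⁴ ft·lbf/s

8300 W (already W)
3.57 hp × 745.7 = 2662.15 W
0.0314 MW × 1000000 = 31400 W
3.32 kW × 1000 = 3320 W
Sum: 8300 + 2662.15 + 31400 + 3320 = 45682.2 W
In ft·lbf/s: 45682.2 / 1.35582 = 33693.4 ft·lbf/s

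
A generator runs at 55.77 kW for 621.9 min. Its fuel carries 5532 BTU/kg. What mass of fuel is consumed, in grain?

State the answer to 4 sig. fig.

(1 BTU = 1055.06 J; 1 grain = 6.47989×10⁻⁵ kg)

5.502×10⁶ grain

55.77 kW → 55770 W
621.9 min → 37314 s
E = P × t = 55770 × 37314 = 2.081×10⁹ J
5532 BTU/kg → 5.83659×10⁶ J/kg
m = E / e_s = 2.081×10⁹ / 5.83659×10⁶ = 356.544 kg
In grain: 356.544 / 6.47989×10⁻⁵ = 5.50232×10⁶ grain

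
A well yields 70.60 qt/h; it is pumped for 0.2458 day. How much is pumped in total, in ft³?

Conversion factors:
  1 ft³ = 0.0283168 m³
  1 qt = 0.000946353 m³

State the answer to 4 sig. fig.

13.92 ft³

70.60 qt/h → 1.8559×10⁻⁵ m³/s
0.2458 day → 21237.1 s
V = Q × t = 1.8559×10⁻⁵ × 21237.1 = 0.394139 m³
In ft³: 0.394139 / 0.0283168 = 13.9189 ft³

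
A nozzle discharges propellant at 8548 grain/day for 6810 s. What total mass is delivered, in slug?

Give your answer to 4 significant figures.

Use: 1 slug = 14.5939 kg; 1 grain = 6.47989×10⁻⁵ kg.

0.002992 slug

8548 grain/day → 6.41089×10⁻⁶ kg/s
m = ṁ × t = 6.41089×10⁻⁶ × 6810 = 0.0436582 kg
In slug: 0.0436582 / 14.5939 = 0.00299154 slug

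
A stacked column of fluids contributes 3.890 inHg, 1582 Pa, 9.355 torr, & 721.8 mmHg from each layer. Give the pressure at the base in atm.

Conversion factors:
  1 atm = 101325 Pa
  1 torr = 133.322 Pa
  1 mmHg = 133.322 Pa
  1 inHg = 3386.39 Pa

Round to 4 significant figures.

1.108 atm

3.890 inHg × 3386.39 = 13173.1 Pa
1582 Pa (already Pa)
9.355 torr × 133.322 = 1247.23 Pa
721.8 mmHg × 133.322 = 96231.8 Pa
Sum: 13173.1 + 1582 + 1247.23 + 96231.8 = 112234 Pa
In atm: 112234 / 101325 = 1.10766 atm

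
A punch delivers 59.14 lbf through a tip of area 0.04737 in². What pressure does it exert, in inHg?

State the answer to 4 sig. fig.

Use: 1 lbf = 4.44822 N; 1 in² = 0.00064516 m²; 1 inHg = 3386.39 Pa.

59.14 lbf × 4.44822 = 263.068 N
0.04737 in² × 0.00064516 = 3.05612×10⁻⁵ m²
P = F / A = 263.068 N / 3.05612×10⁻⁵ m² = 8.60791×10⁶ Pa
8.60791×10⁶ Pa ÷ (3386.39 Pa/inHg) = 2541.91 inHg

2542 inHg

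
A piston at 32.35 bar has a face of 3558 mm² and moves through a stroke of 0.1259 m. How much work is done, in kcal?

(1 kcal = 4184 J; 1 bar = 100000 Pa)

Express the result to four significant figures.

32.35 bar → 3.235×10⁶ Pa
3558 mm² → 0.003558 m²
F = P × A = 3.235×10⁶ × 0.003558 = 11510.1 N
W = F × d = 11510.1 × 0.1259 = 1449.12 J
In kcal: 1449.12 / 4184 = 0.346348 kcal

0.3463 kcal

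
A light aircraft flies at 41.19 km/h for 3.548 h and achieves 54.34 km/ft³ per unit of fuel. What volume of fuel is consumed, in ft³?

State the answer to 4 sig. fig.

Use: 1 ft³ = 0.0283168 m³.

41.19 km/h → 11.4417 m/s
3.548 h → 12772.8 s
d = v × t = 11.4417 × 12772.8 = 146143 m
54.34 km/ft³ → 1.919×10⁶ m/m³
V = d / (distance per unit fuel) = 146143 / 1.919×10⁶ = 0.0761558 m³
In ft³: 0.0761558 / 0.0283168 = 2.68942 ft³

2.689 ft³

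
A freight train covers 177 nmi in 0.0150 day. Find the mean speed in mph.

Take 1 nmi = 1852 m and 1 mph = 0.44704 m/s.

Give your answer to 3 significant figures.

177 nmi × 1852 = 327804 m
0.0150 day × 86400 = 1296 s
v = d / t = 327804 m / 1296 s = 252.935 m/s
252.935 m/s ÷ (0.44704 m/s/mph) = 565.799 mph

566 mph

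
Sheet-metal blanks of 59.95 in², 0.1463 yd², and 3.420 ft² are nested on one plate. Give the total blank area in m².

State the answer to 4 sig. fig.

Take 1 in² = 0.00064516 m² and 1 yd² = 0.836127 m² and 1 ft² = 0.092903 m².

0.4787 m²

59.95 in² × 0.00064516 = 0.0386773 m²
0.1463 yd² × 0.836127 = 0.122325 m²
3.420 ft² × 0.092903 = 0.317728 m²
Combined: 0.0386773 + 0.122325 + 0.317728 = 0.47873 m²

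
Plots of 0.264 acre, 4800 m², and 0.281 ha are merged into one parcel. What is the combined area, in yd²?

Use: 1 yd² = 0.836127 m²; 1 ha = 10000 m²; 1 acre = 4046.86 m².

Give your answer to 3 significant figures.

1.04×10⁴ yd²

0.264 acre × 4046.86 → 1068.37 m²
4800 m² (already m²)
0.281 ha × 10000 → 2810 m²
Total: 1068.37 + 4800 + 2810 = 8678.37 m²
In yd²: 8678.37 / 0.836127 = 10379.2 yd²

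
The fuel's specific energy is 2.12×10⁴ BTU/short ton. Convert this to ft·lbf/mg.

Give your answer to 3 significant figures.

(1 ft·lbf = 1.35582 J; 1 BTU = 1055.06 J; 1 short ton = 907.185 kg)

2.12×10⁴ BTU/short ton × 1055.06 J/BTU ÷ 907.185 kg/short ton = 24655.7 J/kg
24655.7 J/kg ÷ 1.35582 J/ft·lbf × 10⁻⁶ kg/mg = 0.0181851 ft·lbf/mg

0.0182 ft·lbf/mg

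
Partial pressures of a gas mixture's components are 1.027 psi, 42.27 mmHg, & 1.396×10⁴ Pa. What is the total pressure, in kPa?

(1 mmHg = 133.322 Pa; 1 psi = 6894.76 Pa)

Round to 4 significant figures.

26.68 kPa

1.027 psi × 6894.76 = 7080.92 Pa
42.27 mmHg × 133.322 = 5635.52 Pa
1.396×10⁴ Pa (already Pa)
Sum: 7080.92 + 5635.52 + 13960 = 26676.4 Pa
In kPa: 26676.4 / 1000 = 26.6764 kPa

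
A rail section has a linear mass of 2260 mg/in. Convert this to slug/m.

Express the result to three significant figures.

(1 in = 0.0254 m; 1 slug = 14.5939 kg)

2260 mg/in × 10⁻⁶ kg/mg ÷ 0.0254 m/in = 0.0889764 kg/m
0.0889764 kg/m ÷ 14.5939 kg/slug = 0.00609682 slug/m

0.00610 slug/m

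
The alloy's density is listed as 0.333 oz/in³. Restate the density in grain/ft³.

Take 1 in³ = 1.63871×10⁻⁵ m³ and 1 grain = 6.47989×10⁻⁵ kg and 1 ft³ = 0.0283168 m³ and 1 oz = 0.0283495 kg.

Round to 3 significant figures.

2.52×10⁵ grain/ft³

0.333 oz/in³ × 0.0283495 kg/oz ÷ 1.63871×10⁻⁵ m³/in³ = 576.086 kg/m³
576.086 kg/m³ ÷ 6.47989×10⁻⁵ kg/grain × 0.0283168 m³/ft³ = 251747 grain/ft³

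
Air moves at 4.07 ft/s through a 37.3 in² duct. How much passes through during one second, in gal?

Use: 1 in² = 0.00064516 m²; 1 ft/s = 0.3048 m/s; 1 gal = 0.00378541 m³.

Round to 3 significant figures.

4.07 ft/s × 0.3048 = 1.24054 m/s
37.3 in² × 0.00064516 = 0.0240645 m²
V = v × A × t = 1.24054 m/s × 0.0240645 m² × 1 s = 0.029853 m³
0.029853 m³ ÷ (0.00378541 m³/gal) = 7.88633 gal

7.89 gal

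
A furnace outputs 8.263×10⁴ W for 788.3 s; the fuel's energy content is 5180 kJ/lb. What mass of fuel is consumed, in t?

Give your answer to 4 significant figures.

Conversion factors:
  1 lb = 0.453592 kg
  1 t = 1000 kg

0.005704 t

E = P × t = 82630 × 788.3 = 6.51372×10⁷ J
5180 kJ/lb → 1.142×10⁷ J/kg
m = E / e_s = 6.51372×10⁷ / 1.142×10⁷ = 5.70378 kg
In t: 5.70378 / 1000 = 0.00570378 t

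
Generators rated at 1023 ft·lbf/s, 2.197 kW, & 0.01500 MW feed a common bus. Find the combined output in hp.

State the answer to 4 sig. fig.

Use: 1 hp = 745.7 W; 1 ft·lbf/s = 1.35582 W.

24.92 hp

1023 ft·lbf/s × 1.35582 = 1387 W
2.197 kW × 1000 = 2197 W
0.01500 MW × 1000000 = 15000 W
Sum: 1387 + 2197 + 15000 = 18584 W
In hp: 18584 / 745.7 = 24.9216 hp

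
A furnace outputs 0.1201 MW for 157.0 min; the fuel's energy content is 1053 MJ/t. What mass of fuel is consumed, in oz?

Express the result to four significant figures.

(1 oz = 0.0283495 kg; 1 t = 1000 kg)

0.1201 MW → 120100 W
157.0 min → 9420 s
E = P × t = 120100 × 9420 = 1.13134×10⁹ J
1053 MJ/t → 1.053×10⁶ J/kg
m = E / e_s = 1.13134×10⁹ / 1.053×10⁶ = 1074.4 kg
In oz: 1074.4 / 0.0283495 = 37898.4 oz

3.790×10⁴ oz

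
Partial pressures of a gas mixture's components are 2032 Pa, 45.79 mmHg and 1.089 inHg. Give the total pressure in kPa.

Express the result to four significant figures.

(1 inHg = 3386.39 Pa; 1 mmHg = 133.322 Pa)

11.82 kPa

2032 Pa (already Pa)
45.79 mmHg × 133.322 = 6104.81 Pa
1.089 inHg × 3386.39 = 3687.78 Pa
Combined: 2032 + 6104.81 + 3687.78 = 11824.6 Pa
In kPa: 11824.6 / 1000 = 11.8246 kPa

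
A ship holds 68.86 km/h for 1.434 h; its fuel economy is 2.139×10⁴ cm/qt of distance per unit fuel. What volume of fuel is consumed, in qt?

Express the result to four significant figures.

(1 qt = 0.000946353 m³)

68.86 km/h → 19.1278 m/s
1.434 h → 5162.4 s
d = v × t = 19.1278 × 5162.4 = 98745.4 m
2.139×10⁴ cm/qt → 226026 m/m³
V = d / (distance per unit fuel) = 98745.4 / 226026 = 0.436876 m³
In qt: 0.436876 / 0.000946353 = 461.642 qt

461.6 qt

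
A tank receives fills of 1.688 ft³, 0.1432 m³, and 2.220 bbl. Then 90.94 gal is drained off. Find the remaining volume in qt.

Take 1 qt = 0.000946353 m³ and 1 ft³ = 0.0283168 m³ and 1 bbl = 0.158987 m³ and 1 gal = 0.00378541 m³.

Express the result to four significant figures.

211.0 qt

1.688 ft³ × 0.0283168 → 0.0477988 m³
0.1432 m³ (already m³)
2.220 bbl × 0.158987 → 0.352951 m³
90.94 gal × 0.00378541 → 0.344245 m³
Result: 0.0477988 + 0.1432 + 0.352951 − 0.344245 = 0.199705 m³
In qt: 0.199705 / 0.000946353 = 211.026 qt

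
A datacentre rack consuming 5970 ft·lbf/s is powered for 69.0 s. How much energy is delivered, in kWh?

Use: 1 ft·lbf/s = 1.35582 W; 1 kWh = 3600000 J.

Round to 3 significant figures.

5970 ft·lbf/s × 1.35582 = 8094.25 W
E = P × t = 8094.25 W × 69 s = 558503 J
558503 J ÷ (3600000 J/kWh) = 0.15514 kWh

0.155 kWh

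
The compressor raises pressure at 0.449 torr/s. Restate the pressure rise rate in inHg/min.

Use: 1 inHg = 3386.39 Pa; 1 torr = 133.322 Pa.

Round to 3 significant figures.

1.06 inHg/min

0.449 torr/s × 133.322 Pa/torr = 59.8616 Pa/s
59.8616 Pa/s ÷ 3386.39 Pa/inHg × 60 s/min = 1.06063 inHg/min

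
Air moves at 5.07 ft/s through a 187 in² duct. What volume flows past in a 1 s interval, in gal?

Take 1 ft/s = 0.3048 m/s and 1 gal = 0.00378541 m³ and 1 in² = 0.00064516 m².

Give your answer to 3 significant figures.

49.3 gal

5.07 ft/s × 0.3048 = 1.54534 m/s
187 in² × 0.00064516 = 0.120645 m²
V = v × A × t = 1.54534 m/s × 0.120645 m² × 1 s = 0.186438 m³
0.186438 m³ ÷ (0.00378541 m³/gal) = 49.2517 gal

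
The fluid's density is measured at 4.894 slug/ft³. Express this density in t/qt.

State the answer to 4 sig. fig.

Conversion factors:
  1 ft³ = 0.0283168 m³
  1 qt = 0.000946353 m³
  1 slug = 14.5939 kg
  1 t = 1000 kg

4.894 slug/ft³ × 14.5939 kg/slug ÷ 0.0283168 m³/ft³ = 2522.27 kg/m³
2522.27 kg/m³ ÷ 1000 kg/t × 0.000946353 m³/qt = 0.00238696 t/qt

0.002387 t/qt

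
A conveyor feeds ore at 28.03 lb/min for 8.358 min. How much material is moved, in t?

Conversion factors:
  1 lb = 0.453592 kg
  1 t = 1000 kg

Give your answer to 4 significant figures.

28.03 lb/min → 0.211903 kg/s
8.358 min → 501.48 s
m = ṁ × t = 0.211903 × 501.48 = 106.265 kg
In t: 106.265 / 1000 = 0.106265 t

0.1063 t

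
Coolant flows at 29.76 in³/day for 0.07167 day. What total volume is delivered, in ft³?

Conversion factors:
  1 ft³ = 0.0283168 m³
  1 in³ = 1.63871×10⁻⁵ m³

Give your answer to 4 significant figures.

0.001234 ft³

29.76 in³/day → 5.64445×10⁻⁹ m³/s
0.07167 day → 6192.29 s
V = Q × t = 5.64445×10⁻⁹ × 6192.29 = 3.49521×10⁻⁵ m³
In ft³: 3.49521×10⁻⁵ / 0.0283168 = 0.00123432 ft³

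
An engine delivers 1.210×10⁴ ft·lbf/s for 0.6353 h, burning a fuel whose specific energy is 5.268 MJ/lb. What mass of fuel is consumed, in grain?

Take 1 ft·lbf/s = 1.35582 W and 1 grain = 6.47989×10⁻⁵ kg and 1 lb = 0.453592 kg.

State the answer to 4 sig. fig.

4.986×10⁴ grain

1.210×10⁴ ft·lbf/s → 16405.4 W
0.6353 h → 2287.08 s
E = P × t = 16405.4 × 2287.08 = 3.75205×10⁷ J
5.268 MJ/lb → 1.1614×10⁷ J/kg
m = E / e_s = 3.75205×10⁷ / 1.1614×10⁷ = 3.23063 kg
In grain: 3.23063 / 6.47989×10⁻⁵ = 49856.2 grain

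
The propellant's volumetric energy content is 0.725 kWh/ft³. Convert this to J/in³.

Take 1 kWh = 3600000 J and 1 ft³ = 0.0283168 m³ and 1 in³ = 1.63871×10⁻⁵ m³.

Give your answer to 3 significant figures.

0.725 kWh/ft³ × 3600000 J/kWh ÷ 0.0283168 m³/ft³ = 9.21714×10⁷ J/m³
9.21714×10⁷ J/m³ × 1.63871×10⁻⁵ m³/in³ = 1510.42 J/in³

1510 J/in³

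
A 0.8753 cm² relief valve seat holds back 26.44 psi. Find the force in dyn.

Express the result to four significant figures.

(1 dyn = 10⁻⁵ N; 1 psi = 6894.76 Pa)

1.596×10⁶ dyn

26.44 psi × 6894.76 → 182297 Pa
0.8753 cm² × 0.0001 → 8.753×10⁻⁵ m²
F = P × A = 182297 Pa × 8.753×10⁻⁵ m² = 15.9565 N
15.9565 N ÷ (10⁻⁵ N/dyn) = 1.59565×10⁶ dyn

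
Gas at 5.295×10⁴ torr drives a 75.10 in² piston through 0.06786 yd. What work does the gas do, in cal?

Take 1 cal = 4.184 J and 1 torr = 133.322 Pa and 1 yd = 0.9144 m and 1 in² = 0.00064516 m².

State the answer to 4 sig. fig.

5073 cal

5.295×10⁴ torr → 7.0594×10⁶ Pa
75.10 in² → 0.0484515 m²
F = P × A = 7.0594×10⁶ × 0.0484515 = 342039 N
0.06786 yd → 0.0620512 m
W = F × d = 342039 × 0.0620512 = 21223.9 J
In cal: 21223.9 / 4.184 = 5072.63 cal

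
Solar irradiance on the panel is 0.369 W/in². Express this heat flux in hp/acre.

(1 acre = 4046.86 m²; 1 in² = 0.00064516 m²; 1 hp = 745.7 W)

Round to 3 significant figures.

0.369 W/in² ÷ 0.00064516 m²/in² = 571.951 W/m²
571.951 W/m² ÷ 745.7 W/hp × 4046.86 m²/acre = 3103.94 hp/acre

3100 hp/acre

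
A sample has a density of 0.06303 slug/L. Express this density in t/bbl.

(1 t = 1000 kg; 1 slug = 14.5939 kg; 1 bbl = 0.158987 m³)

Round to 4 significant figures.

0.1462 t/bbl

0.06303 slug/L × 14.5939 kg/slug ÷ 0.001 m³/L = 919.854 kg/m³
919.854 kg/m³ ÷ 1000 kg/t × 0.158987 m³/bbl = 0.146245 t/bbl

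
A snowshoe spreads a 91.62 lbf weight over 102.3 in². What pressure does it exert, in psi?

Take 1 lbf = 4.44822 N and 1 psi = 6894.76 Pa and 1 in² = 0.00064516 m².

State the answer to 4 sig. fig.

91.62 lbf × 4.44822 → 407.546 N
102.3 in² × 0.00064516 → 0.0659999 m²
P = F / A = 407.546 N / 0.0659999 m² = 6174.95 Pa
6174.95 Pa ÷ (6894.76 Pa/psi) = 0.8956 psi

0.8956 psi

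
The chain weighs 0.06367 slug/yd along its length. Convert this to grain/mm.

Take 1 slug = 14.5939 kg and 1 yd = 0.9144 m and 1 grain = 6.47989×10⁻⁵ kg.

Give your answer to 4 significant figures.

0.06367 slug/yd × 14.5939 kg/slug ÷ 0.9144 m/yd = 1.01618 kg/m
1.01618 kg/m ÷ 6.47989×10⁻⁵ kg/grain × 0.001 m/mm = 15.6821 grain/mm

15.68 grain/mm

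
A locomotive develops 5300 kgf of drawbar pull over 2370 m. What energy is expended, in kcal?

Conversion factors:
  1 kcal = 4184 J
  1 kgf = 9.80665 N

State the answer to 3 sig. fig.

2.94×10⁴ kcal

5300 kgf × 9.80665 = 51975.2 N
W = F × d = 51975.2 N × 2370 m = 1.23181×10⁸ J
1.23181×10⁸ J ÷ (4184 J/kcal) = 29441 kcal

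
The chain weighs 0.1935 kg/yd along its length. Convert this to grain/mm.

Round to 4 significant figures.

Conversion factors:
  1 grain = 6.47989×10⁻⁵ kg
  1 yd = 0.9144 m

0.1935 kg/yd ÷ 0.9144 m/yd = 0.211614 kg/m
0.211614 kg/m ÷ 6.47989×10⁻⁵ kg/grain × 0.001 m/mm = 3.2657 grain/mm

3.266 grain/mm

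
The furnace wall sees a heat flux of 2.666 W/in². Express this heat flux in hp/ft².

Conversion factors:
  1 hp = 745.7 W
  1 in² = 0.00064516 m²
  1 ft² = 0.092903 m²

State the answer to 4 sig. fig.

2.666 W/in² ÷ 0.00064516 m²/in² = 4132.31 W/m²
4132.31 W/m² ÷ 745.7 W/hp × 0.092903 m²/ft² = 0.514824 hp/ft²

0.5148 hp/ft²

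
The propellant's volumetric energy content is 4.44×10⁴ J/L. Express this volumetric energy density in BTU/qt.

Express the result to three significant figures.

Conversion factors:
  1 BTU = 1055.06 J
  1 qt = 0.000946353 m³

39.8 BTU/qt

4.44×10⁴ J/L ÷ 0.001 m³/L = 4.44×10⁷ J/m³
4.44×10⁷ J/m³ ÷ 1055.06 J/BTU × 0.000946353 m³/qt = 39.8253 BTU/qt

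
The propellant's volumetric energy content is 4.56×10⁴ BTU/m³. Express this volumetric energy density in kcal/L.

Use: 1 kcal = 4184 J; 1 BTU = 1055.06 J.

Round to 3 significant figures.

11.5 kcal/L

4.56×10⁴ BTU/m³ × 1055.06 J/BTU = 4.81107×10⁷ J/m³
4.81107×10⁷ J/m³ ÷ 4184 J/kcal × 0.001 m³/L = 11.4987 kcal/L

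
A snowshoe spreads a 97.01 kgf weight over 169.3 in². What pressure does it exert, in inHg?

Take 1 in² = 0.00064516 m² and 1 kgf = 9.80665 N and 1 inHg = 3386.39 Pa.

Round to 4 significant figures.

97.01 kgf × 9.80665 → 951.343 N
169.3 in² × 0.00064516 → 0.109226 m²
P = F / A = 951.343 N / 0.109226 m² = 8709.86 Pa
8709.86 Pa ÷ (3386.39 Pa/inHg) = 2.57202 inHg

2.572 inHg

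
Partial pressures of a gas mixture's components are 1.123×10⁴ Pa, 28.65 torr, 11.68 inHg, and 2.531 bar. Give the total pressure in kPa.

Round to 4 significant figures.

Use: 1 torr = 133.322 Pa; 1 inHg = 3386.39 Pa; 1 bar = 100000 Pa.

1.123×10⁴ Pa (already Pa)
28.65 torr × 133.322 → 3819.68 Pa
11.68 inHg × 3386.39 → 39553 Pa
2.531 bar × 100000 → 253100 Pa
Sum: 11230 + 3819.68 + 39553 + 253100 = 307703 Pa
In kPa: 307703 / 1000 = 307.703 kPa

307.7 kPa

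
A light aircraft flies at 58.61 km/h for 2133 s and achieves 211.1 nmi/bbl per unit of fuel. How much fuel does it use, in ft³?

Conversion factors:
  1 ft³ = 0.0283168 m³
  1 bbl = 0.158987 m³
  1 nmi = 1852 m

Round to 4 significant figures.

58.61 km/h → 16.2806 m/s
d = v × t = 16.2806 × 2133 = 34726.5 m
211.1 nmi/bbl → 2.45905×10⁶ m/m³
V = d / (distance per unit fuel) = 34726.5 / 2.45905×10⁶ = 0.0141219 m³
In ft³: 0.0141219 / 0.0283168 = 0.498711 ft³

0.4987 ft³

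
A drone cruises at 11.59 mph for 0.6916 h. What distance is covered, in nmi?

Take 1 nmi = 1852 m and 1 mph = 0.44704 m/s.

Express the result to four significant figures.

11.59 mph × 0.44704 → 5.18119 m/s
0.6916 h × 3600 → 2489.76 s
d = v × t = 5.18119 m/s × 2489.76 s = 12899.9 m
12899.9 m ÷ (1852 m/nmi) = 6.96539 nmi

6.965 nmi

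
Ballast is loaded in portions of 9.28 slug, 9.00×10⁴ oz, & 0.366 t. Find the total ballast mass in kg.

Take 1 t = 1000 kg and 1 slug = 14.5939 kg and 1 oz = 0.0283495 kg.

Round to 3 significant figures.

9.28 slug × 14.5939 → 135.431 kg
9.00×10⁴ oz × 0.0283495 → 2551.46 kg
0.366 t × 1000 → 366 kg
Total: 135.431 + 2551.46 + 366 = 3052.89 kg

3050 kg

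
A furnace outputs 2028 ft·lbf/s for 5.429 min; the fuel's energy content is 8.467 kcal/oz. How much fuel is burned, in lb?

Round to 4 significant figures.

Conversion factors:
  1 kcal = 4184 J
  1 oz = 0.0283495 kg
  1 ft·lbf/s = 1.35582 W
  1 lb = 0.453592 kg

2028 ft·lbf/s → 2749.6 W
5.429 min → 325.74 s
E = P × t = 2749.6 × 325.74 = 895655 J
8.467 kcal/oz → 1.24961×10⁶ J/kg
m = E / e_s = 895655 / 1.24961×10⁶ = 0.716748 kg
In lb: 0.716748 / 0.453592 = 1.58016 lb

1.580 lb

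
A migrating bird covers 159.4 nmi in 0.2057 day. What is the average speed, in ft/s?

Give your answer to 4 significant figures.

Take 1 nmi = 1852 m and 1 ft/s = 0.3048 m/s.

54.50 ft/s

159.4 nmi × 1852 → 295209 m
0.2057 day × 86400 → 17772.5 s
v = d / t = 295209 m / 17772.5 s = 16.6104 m/s
16.6104 m/s ÷ (0.3048 m/s/ft/s) = 54.4961 ft/s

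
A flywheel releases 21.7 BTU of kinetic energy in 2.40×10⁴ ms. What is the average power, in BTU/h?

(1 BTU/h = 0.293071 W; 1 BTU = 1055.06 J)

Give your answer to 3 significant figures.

3260 BTU/h

21.7 BTU × 1055.06 → 22894.8 J
2.40×10⁴ ms × 0.001 → 24 s
P = E / t = 22894.8 J / 24 s = 953.95 W
953.95 W ÷ (0.293071 W/BTU/h) = 3255.01 BTU/h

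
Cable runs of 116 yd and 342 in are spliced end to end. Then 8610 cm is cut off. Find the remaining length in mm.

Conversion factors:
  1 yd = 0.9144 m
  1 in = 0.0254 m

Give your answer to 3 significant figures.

2.87×10⁴ mm

116 yd × 0.9144 = 106.07 m
342 in × 0.0254 = 8.6868 m
8610 cm × 0.01 = 86.1 m
Result: 106.07 + 8.6868 − 86.1 = 28.6568 m
In mm: 28.6568 / 0.001 = 28656.8 mm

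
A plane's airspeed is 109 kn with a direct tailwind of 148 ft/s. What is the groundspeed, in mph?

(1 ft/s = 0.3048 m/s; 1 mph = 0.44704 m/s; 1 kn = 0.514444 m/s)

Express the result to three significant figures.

226 mph

109 kn × 0.514444 → 56.0744 m/s
148 ft/s × 0.3048 → 45.1104 m/s
Sum: 56.0744 + 45.1104 = 101.185 m/s
In mph: 101.185 / 0.44704 = 226.344 mph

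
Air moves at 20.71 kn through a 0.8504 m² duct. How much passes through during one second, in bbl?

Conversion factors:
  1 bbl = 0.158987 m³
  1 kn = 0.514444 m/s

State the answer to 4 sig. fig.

56.99 bbl

20.71 kn × 0.514444 → 10.6541 m/s
V = v × A × t = 10.6541 m/s × 0.8504 m² × 1 s = 9.06025 m³
9.06025 m³ ÷ (0.158987 m³/bbl) = 56.9874 bbl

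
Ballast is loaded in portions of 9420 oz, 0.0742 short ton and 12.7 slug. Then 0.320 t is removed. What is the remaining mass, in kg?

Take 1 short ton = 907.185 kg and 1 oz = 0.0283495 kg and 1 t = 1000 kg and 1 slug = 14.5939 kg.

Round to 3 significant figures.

9420 oz × 0.0283495 = 267.052 kg
0.0742 short ton × 907.185 = 67.3131 kg
12.7 slug × 14.5939 = 185.343 kg
0.320 t × 1000 = 320 kg
Result: 267.052 + 67.3131 + 185.343 − 320 = 199.708 kg

200 kg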